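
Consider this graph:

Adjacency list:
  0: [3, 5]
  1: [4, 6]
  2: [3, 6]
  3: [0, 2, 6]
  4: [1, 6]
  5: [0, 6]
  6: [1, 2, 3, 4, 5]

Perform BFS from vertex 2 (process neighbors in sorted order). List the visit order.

BFS from vertex 2 (neighbors processed in ascending order):
Visit order: 2, 3, 6, 0, 1, 4, 5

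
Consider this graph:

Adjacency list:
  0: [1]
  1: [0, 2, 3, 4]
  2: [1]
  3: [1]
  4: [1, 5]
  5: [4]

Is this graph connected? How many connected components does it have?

Checking connectivity: the graph has 1 connected component(s).
All vertices are reachable from each other. The graph IS connected.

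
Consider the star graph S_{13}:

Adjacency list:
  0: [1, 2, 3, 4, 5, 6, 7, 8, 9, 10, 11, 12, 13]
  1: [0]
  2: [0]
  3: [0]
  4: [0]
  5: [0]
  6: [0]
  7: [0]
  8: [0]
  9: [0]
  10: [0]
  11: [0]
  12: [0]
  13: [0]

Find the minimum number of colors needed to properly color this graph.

S_{13} has one hub adjacent to 13 leaves; leaves are pairwise non-adjacent.
Color the hub 0 and every leaf 1.
Chromatic number = 2.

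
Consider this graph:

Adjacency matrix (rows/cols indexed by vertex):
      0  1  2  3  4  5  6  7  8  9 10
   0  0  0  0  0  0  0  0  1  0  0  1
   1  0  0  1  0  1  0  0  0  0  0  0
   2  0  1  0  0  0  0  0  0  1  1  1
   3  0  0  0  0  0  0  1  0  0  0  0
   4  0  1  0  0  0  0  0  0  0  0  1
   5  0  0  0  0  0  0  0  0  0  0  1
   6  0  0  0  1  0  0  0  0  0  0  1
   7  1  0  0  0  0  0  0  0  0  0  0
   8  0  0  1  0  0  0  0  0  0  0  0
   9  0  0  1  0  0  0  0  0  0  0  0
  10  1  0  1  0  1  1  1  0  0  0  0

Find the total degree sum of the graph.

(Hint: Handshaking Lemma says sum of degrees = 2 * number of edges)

Count edges: 11 edges.
By Handshaking Lemma: sum of degrees = 2 * 11 = 22.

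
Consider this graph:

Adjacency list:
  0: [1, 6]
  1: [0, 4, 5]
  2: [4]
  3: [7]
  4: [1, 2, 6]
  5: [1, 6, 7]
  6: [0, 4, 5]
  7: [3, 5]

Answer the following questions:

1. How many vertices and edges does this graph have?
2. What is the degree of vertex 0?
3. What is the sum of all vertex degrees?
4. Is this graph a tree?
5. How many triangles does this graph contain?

Count: 8 vertices, 9 edges.
Vertex 0 has neighbors [1, 6], degree = 2.
Handshaking lemma: 2 * 9 = 18.
A tree on 8 vertices has 7 edges. This graph has 9 edges (2 extra). Not a tree.
Number of triangles = 0.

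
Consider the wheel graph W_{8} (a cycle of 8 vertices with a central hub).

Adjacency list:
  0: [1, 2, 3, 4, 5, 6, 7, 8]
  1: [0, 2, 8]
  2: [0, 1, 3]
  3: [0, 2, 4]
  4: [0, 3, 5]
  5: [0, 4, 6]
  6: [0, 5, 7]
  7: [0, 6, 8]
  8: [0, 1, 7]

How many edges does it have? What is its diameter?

Wheel graph W_{8}: 8 cycle edges + 8 spoke edges = 16 edges.
The hub is distance 1 from all cycle vertices. Max distance between cycle vertices through hub is 2.
Diameter = 2.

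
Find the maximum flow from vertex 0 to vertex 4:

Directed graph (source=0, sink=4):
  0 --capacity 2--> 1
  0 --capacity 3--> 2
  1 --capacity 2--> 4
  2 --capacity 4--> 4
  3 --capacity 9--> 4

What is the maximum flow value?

Computing max flow:
  Flow on (0->1): 2/2
  Flow on (0->2): 3/3
  Flow on (1->4): 2/2
  Flow on (2->4): 3/4
Maximum flow = 5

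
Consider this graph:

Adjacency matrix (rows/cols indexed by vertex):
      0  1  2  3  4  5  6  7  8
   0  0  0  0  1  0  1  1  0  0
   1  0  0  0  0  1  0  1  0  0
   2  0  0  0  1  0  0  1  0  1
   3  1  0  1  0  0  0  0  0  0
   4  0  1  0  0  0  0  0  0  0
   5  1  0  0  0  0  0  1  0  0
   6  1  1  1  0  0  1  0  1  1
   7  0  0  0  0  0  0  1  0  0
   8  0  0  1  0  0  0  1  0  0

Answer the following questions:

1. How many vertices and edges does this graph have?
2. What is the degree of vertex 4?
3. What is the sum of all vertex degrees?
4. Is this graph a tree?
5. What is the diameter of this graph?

Count: 9 vertices, 11 edges.
Vertex 4 has neighbors [1], degree = 1.
Handshaking lemma: 2 * 11 = 22.
A tree on 9 vertices has 8 edges. This graph has 11 edges (3 extra). Not a tree.
Diameter (longest shortest path) = 4.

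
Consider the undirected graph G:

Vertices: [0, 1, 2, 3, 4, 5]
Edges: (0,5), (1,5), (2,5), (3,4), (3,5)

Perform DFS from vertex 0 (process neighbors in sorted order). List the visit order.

DFS from vertex 0 (neighbors processed in ascending order):
Visit order: 0, 5, 1, 2, 3, 4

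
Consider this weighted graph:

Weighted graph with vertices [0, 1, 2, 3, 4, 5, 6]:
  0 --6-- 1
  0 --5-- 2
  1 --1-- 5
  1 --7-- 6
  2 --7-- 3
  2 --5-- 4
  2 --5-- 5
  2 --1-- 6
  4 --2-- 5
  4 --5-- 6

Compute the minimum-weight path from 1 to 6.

Using Dijkstra's algorithm from vertex 1:
Shortest path: 1 -> 6
Total weight: 7 = 7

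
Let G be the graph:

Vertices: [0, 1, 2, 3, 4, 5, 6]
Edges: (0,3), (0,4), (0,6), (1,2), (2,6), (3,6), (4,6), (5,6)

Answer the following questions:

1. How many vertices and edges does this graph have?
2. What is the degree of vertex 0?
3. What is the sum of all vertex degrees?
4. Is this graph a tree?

Count: 7 vertices, 8 edges.
Vertex 0 has neighbors [3, 4, 6], degree = 3.
Handshaking lemma: 2 * 8 = 16.
A tree on 7 vertices has 6 edges. This graph has 8 edges (2 extra). Not a tree.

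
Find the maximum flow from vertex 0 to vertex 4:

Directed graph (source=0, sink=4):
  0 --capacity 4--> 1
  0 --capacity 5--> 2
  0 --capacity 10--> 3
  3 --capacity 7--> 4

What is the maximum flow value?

Computing max flow:
  Flow on (0->3): 7/10
  Flow on (3->4): 7/7
Maximum flow = 7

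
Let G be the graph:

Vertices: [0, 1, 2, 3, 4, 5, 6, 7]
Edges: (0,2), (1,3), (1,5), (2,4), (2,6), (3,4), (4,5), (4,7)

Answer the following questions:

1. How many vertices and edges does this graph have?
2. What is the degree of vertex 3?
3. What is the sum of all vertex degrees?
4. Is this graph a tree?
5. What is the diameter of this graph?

Count: 8 vertices, 8 edges.
Vertex 3 has neighbors [1, 4], degree = 2.
Handshaking lemma: 2 * 8 = 16.
A tree on 8 vertices has 7 edges. This graph has 8 edges (1 extra). Not a tree.
Diameter (longest shortest path) = 4.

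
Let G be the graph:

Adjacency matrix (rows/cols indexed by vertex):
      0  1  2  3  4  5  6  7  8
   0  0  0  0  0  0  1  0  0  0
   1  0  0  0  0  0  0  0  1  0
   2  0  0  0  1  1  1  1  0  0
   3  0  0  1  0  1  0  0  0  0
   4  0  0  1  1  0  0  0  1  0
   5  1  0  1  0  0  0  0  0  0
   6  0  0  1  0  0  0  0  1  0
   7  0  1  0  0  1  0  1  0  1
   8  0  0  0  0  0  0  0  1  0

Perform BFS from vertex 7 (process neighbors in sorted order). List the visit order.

BFS from vertex 7 (neighbors processed in ascending order):
Visit order: 7, 1, 4, 6, 8, 2, 3, 5, 0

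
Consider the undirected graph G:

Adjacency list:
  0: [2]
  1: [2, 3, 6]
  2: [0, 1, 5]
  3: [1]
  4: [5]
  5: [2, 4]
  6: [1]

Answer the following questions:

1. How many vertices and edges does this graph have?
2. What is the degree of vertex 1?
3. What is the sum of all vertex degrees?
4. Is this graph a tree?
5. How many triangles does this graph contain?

Count: 7 vertices, 6 edges.
Vertex 1 has neighbors [2, 3, 6], degree = 3.
Handshaking lemma: 2 * 6 = 12.
A graph is a tree iff it is connected and has exactly n-1 edges. This graph is connected (all 7 vertices in one component) and has 7-1 = 6 edges. It is a tree.
Number of triangles = 0.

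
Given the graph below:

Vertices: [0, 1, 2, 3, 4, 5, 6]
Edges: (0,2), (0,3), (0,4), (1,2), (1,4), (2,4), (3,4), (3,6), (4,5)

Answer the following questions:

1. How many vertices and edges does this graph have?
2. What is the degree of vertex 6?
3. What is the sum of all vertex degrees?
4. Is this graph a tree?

Count: 7 vertices, 9 edges.
Vertex 6 has neighbors [3], degree = 1.
Handshaking lemma: 2 * 9 = 18.
A tree on 7 vertices has 6 edges. This graph has 9 edges (3 extra). Not a tree.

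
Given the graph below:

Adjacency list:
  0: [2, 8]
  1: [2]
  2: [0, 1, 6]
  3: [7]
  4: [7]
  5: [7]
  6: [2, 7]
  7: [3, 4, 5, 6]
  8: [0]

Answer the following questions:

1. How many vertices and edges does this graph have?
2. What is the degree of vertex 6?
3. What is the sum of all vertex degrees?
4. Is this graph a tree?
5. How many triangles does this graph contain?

Count: 9 vertices, 8 edges.
Vertex 6 has neighbors [2, 7], degree = 2.
Handshaking lemma: 2 * 8 = 16.
A graph is a tree iff it is connected and has exactly n-1 edges. This graph is connected (all 9 vertices in one component) and has 9-1 = 8 edges. It is a tree.
Number of triangles = 0.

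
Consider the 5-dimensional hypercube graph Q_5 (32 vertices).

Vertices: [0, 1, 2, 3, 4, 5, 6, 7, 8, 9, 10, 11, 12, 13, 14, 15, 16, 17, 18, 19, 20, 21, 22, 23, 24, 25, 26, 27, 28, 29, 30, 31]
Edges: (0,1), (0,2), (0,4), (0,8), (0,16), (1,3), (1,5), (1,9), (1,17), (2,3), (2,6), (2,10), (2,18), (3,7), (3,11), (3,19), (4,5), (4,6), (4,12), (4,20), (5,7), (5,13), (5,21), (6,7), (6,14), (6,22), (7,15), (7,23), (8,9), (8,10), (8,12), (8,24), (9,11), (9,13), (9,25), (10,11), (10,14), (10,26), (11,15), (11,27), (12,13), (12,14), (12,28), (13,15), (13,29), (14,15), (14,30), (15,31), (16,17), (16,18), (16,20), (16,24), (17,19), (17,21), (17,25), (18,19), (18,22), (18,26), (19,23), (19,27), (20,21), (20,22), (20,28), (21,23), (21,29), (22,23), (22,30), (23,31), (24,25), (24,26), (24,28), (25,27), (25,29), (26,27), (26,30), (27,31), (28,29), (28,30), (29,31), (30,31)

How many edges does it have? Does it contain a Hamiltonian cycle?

Q_5 has 32 * 5 / 2 = 80 edges.
Q_5 (d >= 2) always has a Hamiltonian cycle: a 5-bit cyclic Gray code visits every vertex exactly once and returns to the start.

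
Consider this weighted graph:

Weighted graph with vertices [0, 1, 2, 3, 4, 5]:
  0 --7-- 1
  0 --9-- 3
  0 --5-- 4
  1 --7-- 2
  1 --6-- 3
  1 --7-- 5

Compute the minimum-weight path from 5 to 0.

Using Dijkstra's algorithm from vertex 5:
Shortest path: 5 -> 1 -> 0
Total weight: 7 + 7 = 14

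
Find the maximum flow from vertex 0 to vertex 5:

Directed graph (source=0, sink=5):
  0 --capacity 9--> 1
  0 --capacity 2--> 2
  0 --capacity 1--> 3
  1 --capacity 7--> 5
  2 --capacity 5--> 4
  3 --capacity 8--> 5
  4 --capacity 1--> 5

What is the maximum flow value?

Computing max flow:
  Flow on (0->1): 7/9
  Flow on (0->2): 1/2
  Flow on (0->3): 1/1
  Flow on (1->5): 7/7
  Flow on (2->4): 1/5
  Flow on (3->5): 1/8
  Flow on (4->5): 1/1
Maximum flow = 9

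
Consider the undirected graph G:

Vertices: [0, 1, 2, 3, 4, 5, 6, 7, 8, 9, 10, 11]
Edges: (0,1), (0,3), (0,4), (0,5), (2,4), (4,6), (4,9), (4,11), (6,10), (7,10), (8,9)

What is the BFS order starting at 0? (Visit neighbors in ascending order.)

BFS from vertex 0 (neighbors processed in ascending order):
Visit order: 0, 1, 3, 4, 5, 2, 6, 9, 11, 10, 8, 7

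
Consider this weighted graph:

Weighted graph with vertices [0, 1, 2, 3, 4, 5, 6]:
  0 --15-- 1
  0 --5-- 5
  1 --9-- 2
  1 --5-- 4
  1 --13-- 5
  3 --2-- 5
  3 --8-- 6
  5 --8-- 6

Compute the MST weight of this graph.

Applying Kruskal's algorithm (sort edges by weight, add if no cycle):
  Add (3,5) w=2
  Add (0,5) w=5
  Add (1,4) w=5
  Add (3,6) w=8
  Skip (5,6) w=8 (creates cycle)
  Add (1,2) w=9
  Add (1,5) w=13
  Skip (0,1) w=15 (creates cycle)
MST weight = 42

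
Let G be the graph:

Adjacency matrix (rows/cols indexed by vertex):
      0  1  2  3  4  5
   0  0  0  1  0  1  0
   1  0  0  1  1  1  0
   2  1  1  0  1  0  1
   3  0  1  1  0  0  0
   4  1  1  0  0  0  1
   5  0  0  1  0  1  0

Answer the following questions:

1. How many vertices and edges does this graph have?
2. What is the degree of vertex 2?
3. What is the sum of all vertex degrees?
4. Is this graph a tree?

Count: 6 vertices, 8 edges.
Vertex 2 has neighbors [0, 1, 3, 5], degree = 4.
Handshaking lemma: 2 * 8 = 16.
A tree on 6 vertices has 5 edges. This graph has 8 edges (3 extra). Not a tree.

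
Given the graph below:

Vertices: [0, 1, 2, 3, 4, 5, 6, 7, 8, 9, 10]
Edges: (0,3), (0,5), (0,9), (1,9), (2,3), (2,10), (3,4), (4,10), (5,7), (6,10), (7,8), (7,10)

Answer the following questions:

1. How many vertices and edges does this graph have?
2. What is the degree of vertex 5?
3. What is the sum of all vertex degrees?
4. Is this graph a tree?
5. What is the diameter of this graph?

Count: 11 vertices, 12 edges.
Vertex 5 has neighbors [0, 7], degree = 2.
Handshaking lemma: 2 * 12 = 24.
A tree on 11 vertices has 10 edges. This graph has 12 edges (2 extra). Not a tree.
Diameter (longest shortest path) = 6.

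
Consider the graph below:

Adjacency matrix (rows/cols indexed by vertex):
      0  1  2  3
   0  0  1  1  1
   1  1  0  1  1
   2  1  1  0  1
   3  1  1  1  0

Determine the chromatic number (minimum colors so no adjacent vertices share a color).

The graph has a maximum clique of size 4 (lower bound on chromatic number).
A valid 4-coloring: {0: 0, 1: 1, 2: 2, 3: 3}.
Chromatic number = 4.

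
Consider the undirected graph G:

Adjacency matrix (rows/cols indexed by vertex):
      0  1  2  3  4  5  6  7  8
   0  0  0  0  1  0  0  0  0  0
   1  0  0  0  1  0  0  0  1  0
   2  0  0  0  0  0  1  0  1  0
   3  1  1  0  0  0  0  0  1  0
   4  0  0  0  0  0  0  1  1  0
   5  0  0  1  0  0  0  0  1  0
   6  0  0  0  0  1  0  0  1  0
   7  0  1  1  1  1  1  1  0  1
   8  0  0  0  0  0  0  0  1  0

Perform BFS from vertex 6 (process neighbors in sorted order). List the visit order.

BFS from vertex 6 (neighbors processed in ascending order):
Visit order: 6, 4, 7, 1, 2, 3, 5, 8, 0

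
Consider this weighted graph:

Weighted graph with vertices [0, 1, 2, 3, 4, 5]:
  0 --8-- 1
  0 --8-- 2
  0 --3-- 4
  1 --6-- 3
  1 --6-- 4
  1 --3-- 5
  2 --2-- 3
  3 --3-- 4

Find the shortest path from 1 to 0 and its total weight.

Using Dijkstra's algorithm from vertex 1:
Shortest path: 1 -> 0
Total weight: 8 = 8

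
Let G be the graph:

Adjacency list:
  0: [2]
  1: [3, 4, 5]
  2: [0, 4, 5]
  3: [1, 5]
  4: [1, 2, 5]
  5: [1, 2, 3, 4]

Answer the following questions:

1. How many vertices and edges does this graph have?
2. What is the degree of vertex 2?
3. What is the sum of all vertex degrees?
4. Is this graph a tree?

Count: 6 vertices, 8 edges.
Vertex 2 has neighbors [0, 4, 5], degree = 3.
Handshaking lemma: 2 * 8 = 16.
A tree on 6 vertices has 5 edges. This graph has 8 edges (3 extra). Not a tree.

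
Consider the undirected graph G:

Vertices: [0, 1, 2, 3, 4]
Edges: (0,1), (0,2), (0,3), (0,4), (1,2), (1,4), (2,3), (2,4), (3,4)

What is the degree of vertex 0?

Vertex 0 has neighbors [1, 2, 3, 4], so deg(0) = 4.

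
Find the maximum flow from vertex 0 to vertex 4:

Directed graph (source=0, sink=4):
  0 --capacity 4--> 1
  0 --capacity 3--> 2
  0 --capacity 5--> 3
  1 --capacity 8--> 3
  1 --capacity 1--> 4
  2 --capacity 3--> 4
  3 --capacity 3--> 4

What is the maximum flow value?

Computing max flow:
  Flow on (0->1): 1/4
  Flow on (0->2): 3/3
  Flow on (0->3): 3/5
  Flow on (1->4): 1/1
  Flow on (2->4): 3/3
  Flow on (3->4): 3/3
Maximum flow = 7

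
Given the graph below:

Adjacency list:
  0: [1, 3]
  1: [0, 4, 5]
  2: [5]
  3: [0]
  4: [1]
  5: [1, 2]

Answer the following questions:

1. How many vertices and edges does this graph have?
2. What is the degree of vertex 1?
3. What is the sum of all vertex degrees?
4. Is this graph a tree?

Count: 6 vertices, 5 edges.
Vertex 1 has neighbors [0, 4, 5], degree = 3.
Handshaking lemma: 2 * 5 = 10.
A graph is a tree iff it is connected and has exactly n-1 edges. This graph is connected (all 6 vertices in one component) and has 6-1 = 5 edges. It is a tree.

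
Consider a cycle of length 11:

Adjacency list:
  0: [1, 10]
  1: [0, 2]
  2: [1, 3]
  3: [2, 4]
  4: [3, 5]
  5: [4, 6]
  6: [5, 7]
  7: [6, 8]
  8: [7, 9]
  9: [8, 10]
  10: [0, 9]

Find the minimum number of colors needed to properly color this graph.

This is an odd cycle (C_11). Odd cycles are not bipartite (any 2-coloring forces two adjacent vertices to match), and 3 colors suffice.
Chromatic number = 3.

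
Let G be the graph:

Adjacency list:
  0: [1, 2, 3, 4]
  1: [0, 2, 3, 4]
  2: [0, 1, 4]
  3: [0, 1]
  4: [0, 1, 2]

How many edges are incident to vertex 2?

Vertex 2 has neighbors [0, 1, 4], so deg(2) = 3.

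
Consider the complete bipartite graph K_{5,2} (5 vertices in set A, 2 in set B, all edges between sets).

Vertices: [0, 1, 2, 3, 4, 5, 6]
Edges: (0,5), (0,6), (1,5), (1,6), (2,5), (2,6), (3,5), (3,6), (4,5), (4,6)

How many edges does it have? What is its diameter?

K_{5,2} has 5 * 2 = 10 edges.
Any vertex reaches any opposite-side vertex in 1 step; same-side vertices reach in 2 steps via any opposite-side vertex.
Diameter = 2.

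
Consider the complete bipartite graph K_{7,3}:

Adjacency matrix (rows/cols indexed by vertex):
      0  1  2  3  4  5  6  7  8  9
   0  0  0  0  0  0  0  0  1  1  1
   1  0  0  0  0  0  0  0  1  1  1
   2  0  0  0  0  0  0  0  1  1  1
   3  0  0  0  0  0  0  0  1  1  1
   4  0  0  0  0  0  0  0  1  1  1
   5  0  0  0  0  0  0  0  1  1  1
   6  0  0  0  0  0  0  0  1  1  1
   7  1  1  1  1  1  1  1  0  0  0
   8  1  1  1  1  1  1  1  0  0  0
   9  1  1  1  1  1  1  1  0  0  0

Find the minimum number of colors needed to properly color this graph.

K_{7,3} is bipartite: vertices split into two independent sets of size 7 and 3.
Color one set 0, the other 1. No adjacent vertices share a color.
Chromatic number = 2.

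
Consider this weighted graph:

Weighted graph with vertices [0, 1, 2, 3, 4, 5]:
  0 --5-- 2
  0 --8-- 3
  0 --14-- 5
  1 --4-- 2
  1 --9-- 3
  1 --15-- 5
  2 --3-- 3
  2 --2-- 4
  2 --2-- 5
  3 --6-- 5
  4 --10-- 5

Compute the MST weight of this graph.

Applying Kruskal's algorithm (sort edges by weight, add if no cycle):
  Add (2,5) w=2
  Add (2,4) w=2
  Add (2,3) w=3
  Add (1,2) w=4
  Add (0,2) w=5
  Skip (3,5) w=6 (creates cycle)
  Skip (0,3) w=8 (creates cycle)
  Skip (1,3) w=9 (creates cycle)
  Skip (4,5) w=10 (creates cycle)
  Skip (0,5) w=14 (creates cycle)
  Skip (1,5) w=15 (creates cycle)
MST weight = 16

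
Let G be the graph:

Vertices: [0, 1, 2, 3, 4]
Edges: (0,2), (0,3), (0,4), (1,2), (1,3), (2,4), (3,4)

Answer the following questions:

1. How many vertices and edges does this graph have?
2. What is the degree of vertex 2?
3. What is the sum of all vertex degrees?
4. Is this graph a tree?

Count: 5 vertices, 7 edges.
Vertex 2 has neighbors [0, 1, 4], degree = 3.
Handshaking lemma: 2 * 7 = 14.
A tree on 5 vertices has 4 edges. This graph has 7 edges (3 extra). Not a tree.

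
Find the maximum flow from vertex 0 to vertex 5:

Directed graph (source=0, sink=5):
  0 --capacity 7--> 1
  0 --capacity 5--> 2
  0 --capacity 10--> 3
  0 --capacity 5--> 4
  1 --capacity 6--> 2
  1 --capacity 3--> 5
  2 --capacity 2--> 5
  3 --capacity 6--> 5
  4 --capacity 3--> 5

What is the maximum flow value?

Computing max flow:
  Flow on (0->1): 3/7
  Flow on (0->2): 2/5
  Flow on (0->3): 6/10
  Flow on (0->4): 3/5
  Flow on (1->5): 3/3
  Flow on (2->5): 2/2
  Flow on (3->5): 6/6
  Flow on (4->5): 3/3
Maximum flow = 14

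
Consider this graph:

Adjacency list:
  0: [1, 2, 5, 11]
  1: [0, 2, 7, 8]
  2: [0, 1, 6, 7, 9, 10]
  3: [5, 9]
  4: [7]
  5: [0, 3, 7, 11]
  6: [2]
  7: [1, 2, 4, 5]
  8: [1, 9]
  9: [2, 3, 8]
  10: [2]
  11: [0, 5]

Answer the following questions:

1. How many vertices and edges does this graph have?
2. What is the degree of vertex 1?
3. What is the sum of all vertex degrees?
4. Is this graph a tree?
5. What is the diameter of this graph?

Count: 12 vertices, 17 edges.
Vertex 1 has neighbors [0, 2, 7, 8], degree = 4.
Handshaking lemma: 2 * 17 = 34.
A tree on 12 vertices has 11 edges. This graph has 17 edges (6 extra). Not a tree.
Diameter (longest shortest path) = 3.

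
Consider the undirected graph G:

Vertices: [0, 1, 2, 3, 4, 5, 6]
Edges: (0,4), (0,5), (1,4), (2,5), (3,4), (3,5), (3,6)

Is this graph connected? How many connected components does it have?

Checking connectivity: the graph has 1 connected component(s).
All vertices are reachable from each other. The graph IS connected.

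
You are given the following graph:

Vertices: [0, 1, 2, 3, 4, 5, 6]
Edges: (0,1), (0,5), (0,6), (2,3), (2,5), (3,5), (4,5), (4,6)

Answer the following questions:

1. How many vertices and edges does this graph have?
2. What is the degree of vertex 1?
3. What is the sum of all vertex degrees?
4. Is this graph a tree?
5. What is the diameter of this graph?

Count: 7 vertices, 8 edges.
Vertex 1 has neighbors [0], degree = 1.
Handshaking lemma: 2 * 8 = 16.
A tree on 7 vertices has 6 edges. This graph has 8 edges (2 extra). Not a tree.
Diameter (longest shortest path) = 3.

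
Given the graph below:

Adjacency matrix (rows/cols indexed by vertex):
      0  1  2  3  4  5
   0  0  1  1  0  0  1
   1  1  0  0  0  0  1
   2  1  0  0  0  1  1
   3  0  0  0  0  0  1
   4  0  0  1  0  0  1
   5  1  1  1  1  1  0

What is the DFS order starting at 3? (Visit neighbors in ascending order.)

DFS from vertex 3 (neighbors processed in ascending order):
Visit order: 3, 5, 0, 1, 2, 4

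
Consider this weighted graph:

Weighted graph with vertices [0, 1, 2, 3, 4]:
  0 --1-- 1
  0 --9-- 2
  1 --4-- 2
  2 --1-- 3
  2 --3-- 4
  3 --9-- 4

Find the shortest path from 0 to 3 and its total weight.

Using Dijkstra's algorithm from vertex 0:
Shortest path: 0 -> 1 -> 2 -> 3
Total weight: 1 + 4 + 1 = 6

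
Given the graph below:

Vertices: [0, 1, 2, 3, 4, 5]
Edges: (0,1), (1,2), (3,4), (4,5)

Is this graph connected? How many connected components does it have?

Checking connectivity: the graph has 2 connected component(s).
Components: [[0, 1, 2], [3, 4, 5]]. The graph is NOT connected.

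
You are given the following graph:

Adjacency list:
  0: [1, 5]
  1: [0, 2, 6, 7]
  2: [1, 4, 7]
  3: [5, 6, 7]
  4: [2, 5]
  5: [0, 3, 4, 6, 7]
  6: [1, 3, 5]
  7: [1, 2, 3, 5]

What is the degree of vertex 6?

Vertex 6 has neighbors [1, 3, 5], so deg(6) = 3.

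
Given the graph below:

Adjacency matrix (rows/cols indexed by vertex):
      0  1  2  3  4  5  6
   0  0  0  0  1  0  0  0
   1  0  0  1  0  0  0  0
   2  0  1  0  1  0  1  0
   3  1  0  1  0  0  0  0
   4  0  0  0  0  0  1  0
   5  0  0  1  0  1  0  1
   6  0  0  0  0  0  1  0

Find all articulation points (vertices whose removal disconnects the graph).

An articulation point is a vertex whose removal disconnects the graph.
Articulation points: [2, 3, 5]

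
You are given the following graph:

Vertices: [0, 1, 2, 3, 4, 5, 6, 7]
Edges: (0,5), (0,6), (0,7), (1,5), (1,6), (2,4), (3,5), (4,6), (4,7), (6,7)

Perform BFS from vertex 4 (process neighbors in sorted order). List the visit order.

BFS from vertex 4 (neighbors processed in ascending order):
Visit order: 4, 2, 6, 7, 0, 1, 5, 3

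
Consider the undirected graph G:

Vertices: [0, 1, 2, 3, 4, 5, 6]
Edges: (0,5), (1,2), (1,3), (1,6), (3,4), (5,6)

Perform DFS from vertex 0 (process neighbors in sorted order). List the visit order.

DFS from vertex 0 (neighbors processed in ascending order):
Visit order: 0, 5, 6, 1, 2, 3, 4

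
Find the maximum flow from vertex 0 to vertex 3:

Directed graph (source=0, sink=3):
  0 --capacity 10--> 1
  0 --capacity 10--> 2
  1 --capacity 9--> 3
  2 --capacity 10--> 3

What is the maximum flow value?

Computing max flow:
  Flow on (0->1): 9/10
  Flow on (0->2): 10/10
  Flow on (1->3): 9/9
  Flow on (2->3): 10/10
Maximum flow = 19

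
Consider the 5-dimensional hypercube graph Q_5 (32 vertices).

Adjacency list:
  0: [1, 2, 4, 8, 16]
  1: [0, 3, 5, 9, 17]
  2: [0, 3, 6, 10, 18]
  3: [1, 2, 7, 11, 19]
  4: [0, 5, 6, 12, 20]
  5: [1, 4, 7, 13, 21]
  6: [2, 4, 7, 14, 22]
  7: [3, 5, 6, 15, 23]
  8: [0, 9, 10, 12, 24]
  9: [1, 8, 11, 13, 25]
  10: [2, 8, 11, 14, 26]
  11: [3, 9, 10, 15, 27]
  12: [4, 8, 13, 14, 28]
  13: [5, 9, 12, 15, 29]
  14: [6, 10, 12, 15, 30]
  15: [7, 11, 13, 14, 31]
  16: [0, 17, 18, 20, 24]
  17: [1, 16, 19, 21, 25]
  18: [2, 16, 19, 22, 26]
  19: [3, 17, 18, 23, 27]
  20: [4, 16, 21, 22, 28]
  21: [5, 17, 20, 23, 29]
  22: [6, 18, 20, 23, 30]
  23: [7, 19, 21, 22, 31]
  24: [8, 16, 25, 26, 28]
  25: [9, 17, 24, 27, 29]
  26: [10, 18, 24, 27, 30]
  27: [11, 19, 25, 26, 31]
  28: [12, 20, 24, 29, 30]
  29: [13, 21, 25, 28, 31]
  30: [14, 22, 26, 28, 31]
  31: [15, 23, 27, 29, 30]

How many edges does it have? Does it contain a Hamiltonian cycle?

Q_5 has 32 * 5 / 2 = 80 edges.
Q_5 (d >= 2) always has a Hamiltonian cycle: a 5-bit cyclic Gray code visits every vertex exactly once and returns to the start.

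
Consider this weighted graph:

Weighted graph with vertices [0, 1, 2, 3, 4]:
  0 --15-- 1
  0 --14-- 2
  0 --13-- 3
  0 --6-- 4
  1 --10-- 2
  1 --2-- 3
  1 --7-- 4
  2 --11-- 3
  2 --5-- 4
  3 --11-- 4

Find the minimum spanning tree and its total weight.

Applying Kruskal's algorithm (sort edges by weight, add if no cycle):
  Add (1,3) w=2
  Add (2,4) w=5
  Add (0,4) w=6
  Add (1,4) w=7
  Skip (1,2) w=10 (creates cycle)
  Skip (2,3) w=11 (creates cycle)
  Skip (3,4) w=11 (creates cycle)
  Skip (0,3) w=13 (creates cycle)
  Skip (0,2) w=14 (creates cycle)
  Skip (0,1) w=15 (creates cycle)
MST weight = 20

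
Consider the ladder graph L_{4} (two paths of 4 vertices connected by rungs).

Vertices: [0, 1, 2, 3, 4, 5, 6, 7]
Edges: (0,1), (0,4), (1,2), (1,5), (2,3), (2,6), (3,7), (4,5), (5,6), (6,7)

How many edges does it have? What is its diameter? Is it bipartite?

Ladder graph L_{4}: 4 rungs + 2 * (4-1) path edges = 4 + 6 = 10 edges.
Diameter = 4.
Ladder graphs are bipartite (alternating coloring along each path).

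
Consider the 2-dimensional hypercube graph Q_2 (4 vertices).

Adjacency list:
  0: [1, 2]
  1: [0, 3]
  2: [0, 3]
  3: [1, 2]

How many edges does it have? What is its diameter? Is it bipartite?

The 2-dimensional hypercube Q_2 has 4 vertices and each vertex has degree 2.
Total edges = 4 * 2 / 2 = 4.
Diameter = 2 (max Hamming distance between binary labels).
Hypercubes are bipartite (partition by parity of binary representation).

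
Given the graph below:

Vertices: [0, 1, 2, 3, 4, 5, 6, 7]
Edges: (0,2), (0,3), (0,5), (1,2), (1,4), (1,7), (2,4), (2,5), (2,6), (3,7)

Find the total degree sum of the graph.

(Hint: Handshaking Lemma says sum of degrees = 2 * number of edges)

Count edges: 10 edges.
By Handshaking Lemma: sum of degrees = 2 * 10 = 20.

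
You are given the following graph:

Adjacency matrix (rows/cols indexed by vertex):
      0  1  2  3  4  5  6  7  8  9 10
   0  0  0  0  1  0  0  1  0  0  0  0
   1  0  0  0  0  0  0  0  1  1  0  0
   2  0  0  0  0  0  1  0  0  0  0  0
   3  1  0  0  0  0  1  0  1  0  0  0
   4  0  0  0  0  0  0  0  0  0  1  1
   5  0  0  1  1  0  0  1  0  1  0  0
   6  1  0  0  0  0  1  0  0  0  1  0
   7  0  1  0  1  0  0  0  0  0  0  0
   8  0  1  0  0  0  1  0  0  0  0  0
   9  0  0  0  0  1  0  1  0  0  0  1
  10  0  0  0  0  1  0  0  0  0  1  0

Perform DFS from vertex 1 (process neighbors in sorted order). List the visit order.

DFS from vertex 1 (neighbors processed in ascending order):
Visit order: 1, 7, 3, 0, 6, 5, 2, 8, 9, 4, 10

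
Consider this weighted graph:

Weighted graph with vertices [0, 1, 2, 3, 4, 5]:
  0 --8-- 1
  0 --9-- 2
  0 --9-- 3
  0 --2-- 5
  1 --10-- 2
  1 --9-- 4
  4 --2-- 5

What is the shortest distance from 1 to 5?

Using Dijkstra's algorithm from vertex 1:
Shortest path: 1 -> 0 -> 5
Total weight: 8 + 2 = 10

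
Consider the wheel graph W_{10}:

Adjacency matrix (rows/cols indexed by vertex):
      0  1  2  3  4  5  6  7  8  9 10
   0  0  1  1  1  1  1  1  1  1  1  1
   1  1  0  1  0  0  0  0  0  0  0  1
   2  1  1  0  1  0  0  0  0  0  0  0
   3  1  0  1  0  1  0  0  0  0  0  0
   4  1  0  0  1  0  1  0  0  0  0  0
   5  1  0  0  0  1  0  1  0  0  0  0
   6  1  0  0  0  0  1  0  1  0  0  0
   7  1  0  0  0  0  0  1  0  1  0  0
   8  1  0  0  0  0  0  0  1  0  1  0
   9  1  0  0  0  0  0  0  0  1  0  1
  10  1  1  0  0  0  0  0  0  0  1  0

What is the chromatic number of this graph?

W_{10} = C_{10} plus a hub adjacent to every cycle vertex.
The outer cycle needs 2 colors (even cycle); the hub is adjacent to all of them so needs a fresh color.
Chromatic number = 2 + 1 = 3.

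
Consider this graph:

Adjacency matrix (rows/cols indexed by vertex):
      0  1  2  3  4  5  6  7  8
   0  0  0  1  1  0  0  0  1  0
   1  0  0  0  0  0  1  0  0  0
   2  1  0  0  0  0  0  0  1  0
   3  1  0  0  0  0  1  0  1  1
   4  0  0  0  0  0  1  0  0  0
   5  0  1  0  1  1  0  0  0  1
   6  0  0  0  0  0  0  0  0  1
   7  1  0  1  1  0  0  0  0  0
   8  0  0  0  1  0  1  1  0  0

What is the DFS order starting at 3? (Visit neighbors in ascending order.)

DFS from vertex 3 (neighbors processed in ascending order):
Visit order: 3, 0, 2, 7, 5, 1, 4, 8, 6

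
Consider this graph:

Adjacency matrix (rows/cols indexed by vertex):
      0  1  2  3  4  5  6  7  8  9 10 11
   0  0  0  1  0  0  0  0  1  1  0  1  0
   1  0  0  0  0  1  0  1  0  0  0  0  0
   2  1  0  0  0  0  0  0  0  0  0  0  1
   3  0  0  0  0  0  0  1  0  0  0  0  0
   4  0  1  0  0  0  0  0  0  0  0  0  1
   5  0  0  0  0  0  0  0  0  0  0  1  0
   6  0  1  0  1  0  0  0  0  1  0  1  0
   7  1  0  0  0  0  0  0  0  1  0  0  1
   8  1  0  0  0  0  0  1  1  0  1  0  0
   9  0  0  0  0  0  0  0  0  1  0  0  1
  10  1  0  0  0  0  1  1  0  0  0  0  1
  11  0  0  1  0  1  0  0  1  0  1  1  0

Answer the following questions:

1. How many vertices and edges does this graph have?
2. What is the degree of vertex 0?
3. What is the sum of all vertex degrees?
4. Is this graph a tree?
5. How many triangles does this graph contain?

Count: 12 vertices, 17 edges.
Vertex 0 has neighbors [2, 7, 8, 10], degree = 4.
Handshaking lemma: 2 * 17 = 34.
A tree on 12 vertices has 11 edges. This graph has 17 edges (6 extra). Not a tree.
Number of triangles = 1.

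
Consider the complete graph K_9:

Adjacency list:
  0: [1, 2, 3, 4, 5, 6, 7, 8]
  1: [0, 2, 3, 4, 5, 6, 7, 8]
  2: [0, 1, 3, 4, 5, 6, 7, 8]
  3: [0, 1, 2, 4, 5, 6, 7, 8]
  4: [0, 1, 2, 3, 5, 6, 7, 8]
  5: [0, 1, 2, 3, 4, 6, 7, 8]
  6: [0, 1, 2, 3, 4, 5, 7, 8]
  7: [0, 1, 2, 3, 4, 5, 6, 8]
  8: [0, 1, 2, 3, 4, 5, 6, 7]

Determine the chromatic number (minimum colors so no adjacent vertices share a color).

In K_9, every vertex is adjacent to every other vertex.
Each vertex needs a unique color.
Chromatic number = 9.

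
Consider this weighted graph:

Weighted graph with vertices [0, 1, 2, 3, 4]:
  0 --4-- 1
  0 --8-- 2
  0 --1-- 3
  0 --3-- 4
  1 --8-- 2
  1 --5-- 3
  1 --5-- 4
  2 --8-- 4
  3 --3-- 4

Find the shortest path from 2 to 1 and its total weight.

Using Dijkstra's algorithm from vertex 2:
Shortest path: 2 -> 1
Total weight: 8 = 8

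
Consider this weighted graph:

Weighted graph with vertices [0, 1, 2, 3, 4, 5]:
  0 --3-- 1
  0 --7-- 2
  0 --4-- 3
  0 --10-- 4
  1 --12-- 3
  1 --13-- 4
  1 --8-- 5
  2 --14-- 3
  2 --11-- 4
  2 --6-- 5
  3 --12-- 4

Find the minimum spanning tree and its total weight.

Applying Kruskal's algorithm (sort edges by weight, add if no cycle):
  Add (0,1) w=3
  Add (0,3) w=4
  Add (2,5) w=6
  Add (0,2) w=7
  Skip (1,5) w=8 (creates cycle)
  Add (0,4) w=10
  Skip (2,4) w=11 (creates cycle)
  Skip (1,3) w=12 (creates cycle)
  Skip (3,4) w=12 (creates cycle)
  Skip (1,4) w=13 (creates cycle)
  Skip (2,3) w=14 (creates cycle)
MST weight = 30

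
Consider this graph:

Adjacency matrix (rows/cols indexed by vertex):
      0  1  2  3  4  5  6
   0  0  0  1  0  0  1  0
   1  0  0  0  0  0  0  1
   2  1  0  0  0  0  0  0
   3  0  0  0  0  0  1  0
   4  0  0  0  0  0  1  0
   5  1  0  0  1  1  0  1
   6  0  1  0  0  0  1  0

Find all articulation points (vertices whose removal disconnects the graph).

An articulation point is a vertex whose removal disconnects the graph.
Articulation points: [0, 5, 6]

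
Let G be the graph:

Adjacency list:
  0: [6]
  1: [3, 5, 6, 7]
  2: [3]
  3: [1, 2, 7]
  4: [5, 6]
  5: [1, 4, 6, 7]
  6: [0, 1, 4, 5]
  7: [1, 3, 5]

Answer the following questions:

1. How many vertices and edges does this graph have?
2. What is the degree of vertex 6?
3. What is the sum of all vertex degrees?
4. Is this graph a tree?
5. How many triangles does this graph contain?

Count: 8 vertices, 11 edges.
Vertex 6 has neighbors [0, 1, 4, 5], degree = 4.
Handshaking lemma: 2 * 11 = 22.
A tree on 8 vertices has 7 edges. This graph has 11 edges (4 extra). Not a tree.
Number of triangles = 4.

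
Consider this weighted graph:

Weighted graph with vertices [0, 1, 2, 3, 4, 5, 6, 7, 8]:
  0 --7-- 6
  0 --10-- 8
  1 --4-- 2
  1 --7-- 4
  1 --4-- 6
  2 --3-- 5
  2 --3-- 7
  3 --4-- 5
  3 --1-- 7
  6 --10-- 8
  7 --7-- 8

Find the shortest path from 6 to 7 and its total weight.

Using Dijkstra's algorithm from vertex 6:
Shortest path: 6 -> 1 -> 2 -> 7
Total weight: 4 + 4 + 3 = 11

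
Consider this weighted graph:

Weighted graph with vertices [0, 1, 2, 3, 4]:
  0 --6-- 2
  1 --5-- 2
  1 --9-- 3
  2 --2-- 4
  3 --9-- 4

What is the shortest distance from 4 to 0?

Using Dijkstra's algorithm from vertex 4:
Shortest path: 4 -> 2 -> 0
Total weight: 2 + 6 = 8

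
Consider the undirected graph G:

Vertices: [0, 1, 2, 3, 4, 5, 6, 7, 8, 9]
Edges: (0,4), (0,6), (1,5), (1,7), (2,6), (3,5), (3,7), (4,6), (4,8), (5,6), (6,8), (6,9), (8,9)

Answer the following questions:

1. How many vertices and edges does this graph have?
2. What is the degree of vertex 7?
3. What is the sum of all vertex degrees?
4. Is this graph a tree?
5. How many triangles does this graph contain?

Count: 10 vertices, 13 edges.
Vertex 7 has neighbors [1, 3], degree = 2.
Handshaking lemma: 2 * 13 = 26.
A tree on 10 vertices has 9 edges. This graph has 13 edges (4 extra). Not a tree.
Number of triangles = 3.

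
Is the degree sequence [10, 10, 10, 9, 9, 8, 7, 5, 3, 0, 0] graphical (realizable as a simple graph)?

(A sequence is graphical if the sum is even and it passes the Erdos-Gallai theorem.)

Sum of degrees = 71. Sum is odd, so the sequence is NOT graphical.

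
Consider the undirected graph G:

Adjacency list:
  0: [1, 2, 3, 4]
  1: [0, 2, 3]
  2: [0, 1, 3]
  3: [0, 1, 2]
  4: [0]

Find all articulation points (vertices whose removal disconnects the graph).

An articulation point is a vertex whose removal disconnects the graph.
Articulation points: [0]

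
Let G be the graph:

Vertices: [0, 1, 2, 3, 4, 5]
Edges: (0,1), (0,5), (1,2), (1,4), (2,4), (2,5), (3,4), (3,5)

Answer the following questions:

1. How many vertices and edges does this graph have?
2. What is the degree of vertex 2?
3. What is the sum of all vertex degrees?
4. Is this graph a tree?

Count: 6 vertices, 8 edges.
Vertex 2 has neighbors [1, 4, 5], degree = 3.
Handshaking lemma: 2 * 8 = 16.
A tree on 6 vertices has 5 edges. This graph has 8 edges (3 extra). Not a tree.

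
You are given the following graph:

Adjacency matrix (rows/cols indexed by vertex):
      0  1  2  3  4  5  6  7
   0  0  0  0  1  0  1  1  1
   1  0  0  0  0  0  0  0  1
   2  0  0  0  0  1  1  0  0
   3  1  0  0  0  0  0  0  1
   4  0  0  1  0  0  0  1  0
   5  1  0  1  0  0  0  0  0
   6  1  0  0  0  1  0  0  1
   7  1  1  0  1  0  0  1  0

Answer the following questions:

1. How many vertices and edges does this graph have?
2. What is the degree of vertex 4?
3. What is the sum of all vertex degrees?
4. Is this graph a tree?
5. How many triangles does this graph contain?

Count: 8 vertices, 10 edges.
Vertex 4 has neighbors [2, 6], degree = 2.
Handshaking lemma: 2 * 10 = 20.
A tree on 8 vertices has 7 edges. This graph has 10 edges (3 extra). Not a tree.
Number of triangles = 2.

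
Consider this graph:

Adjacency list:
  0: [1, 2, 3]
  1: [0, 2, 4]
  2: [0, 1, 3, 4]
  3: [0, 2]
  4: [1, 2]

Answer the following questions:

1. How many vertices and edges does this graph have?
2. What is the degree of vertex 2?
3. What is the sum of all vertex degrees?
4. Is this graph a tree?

Count: 5 vertices, 7 edges.
Vertex 2 has neighbors [0, 1, 3, 4], degree = 4.
Handshaking lemma: 2 * 7 = 14.
A tree on 5 vertices has 4 edges. This graph has 7 edges (3 extra). Not a tree.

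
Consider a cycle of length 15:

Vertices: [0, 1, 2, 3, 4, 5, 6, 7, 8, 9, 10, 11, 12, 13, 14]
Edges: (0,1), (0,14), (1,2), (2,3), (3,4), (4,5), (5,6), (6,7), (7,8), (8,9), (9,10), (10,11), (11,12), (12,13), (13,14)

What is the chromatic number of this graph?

This is an odd cycle (C_15). Odd cycles are not bipartite (any 2-coloring forces two adjacent vertices to match), and 3 colors suffice.
Chromatic number = 3.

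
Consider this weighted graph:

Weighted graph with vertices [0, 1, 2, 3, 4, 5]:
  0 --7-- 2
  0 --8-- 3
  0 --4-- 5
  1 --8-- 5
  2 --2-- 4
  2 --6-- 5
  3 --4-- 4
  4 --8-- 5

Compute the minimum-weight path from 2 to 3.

Using Dijkstra's algorithm from vertex 2:
Shortest path: 2 -> 4 -> 3
Total weight: 2 + 4 = 6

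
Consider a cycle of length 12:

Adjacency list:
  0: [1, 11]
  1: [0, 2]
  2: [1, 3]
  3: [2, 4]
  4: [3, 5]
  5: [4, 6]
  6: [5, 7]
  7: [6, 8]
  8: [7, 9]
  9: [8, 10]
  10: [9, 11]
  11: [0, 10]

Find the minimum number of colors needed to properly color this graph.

This is an even cycle (C_12). Even cycles are bipartite.
Chromatic number = 2.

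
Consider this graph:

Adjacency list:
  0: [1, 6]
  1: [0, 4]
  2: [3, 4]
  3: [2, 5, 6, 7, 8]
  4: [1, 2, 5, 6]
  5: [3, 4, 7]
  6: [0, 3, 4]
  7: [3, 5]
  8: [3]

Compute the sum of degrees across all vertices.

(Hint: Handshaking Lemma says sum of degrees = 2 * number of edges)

Count edges: 12 edges.
By Handshaking Lemma: sum of degrees = 2 * 12 = 24.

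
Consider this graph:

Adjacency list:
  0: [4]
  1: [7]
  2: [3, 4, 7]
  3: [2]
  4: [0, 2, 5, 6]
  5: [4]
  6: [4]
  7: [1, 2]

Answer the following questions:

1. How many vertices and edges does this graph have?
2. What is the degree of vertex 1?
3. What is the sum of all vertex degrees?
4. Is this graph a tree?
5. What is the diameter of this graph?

Count: 8 vertices, 7 edges.
Vertex 1 has neighbors [7], degree = 1.
Handshaking lemma: 2 * 7 = 14.
A graph is a tree iff it is connected and has exactly n-1 edges. This graph is connected (all 8 vertices in one component) and has 8-1 = 7 edges. It is a tree.
Diameter (longest shortest path) = 4.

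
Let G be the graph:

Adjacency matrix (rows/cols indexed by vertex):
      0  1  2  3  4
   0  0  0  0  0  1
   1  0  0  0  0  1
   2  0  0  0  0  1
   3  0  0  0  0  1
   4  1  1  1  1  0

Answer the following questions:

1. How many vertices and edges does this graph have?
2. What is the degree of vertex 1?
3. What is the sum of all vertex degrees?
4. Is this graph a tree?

Count: 5 vertices, 4 edges.
Vertex 1 has neighbors [4], degree = 1.
Handshaking lemma: 2 * 4 = 8.
A graph is a tree iff it is connected and has exactly n-1 edges. This graph is connected (all 5 vertices in one component) and has 5-1 = 4 edges. It is a tree.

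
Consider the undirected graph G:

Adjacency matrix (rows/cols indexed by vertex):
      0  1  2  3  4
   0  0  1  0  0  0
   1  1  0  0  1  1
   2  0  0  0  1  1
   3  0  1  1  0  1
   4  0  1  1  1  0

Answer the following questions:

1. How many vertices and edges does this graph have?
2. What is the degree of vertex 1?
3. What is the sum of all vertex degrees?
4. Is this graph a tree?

Count: 5 vertices, 6 edges.
Vertex 1 has neighbors [0, 3, 4], degree = 3.
Handshaking lemma: 2 * 6 = 12.
A tree on 5 vertices has 4 edges. This graph has 6 edges (2 extra). Not a tree.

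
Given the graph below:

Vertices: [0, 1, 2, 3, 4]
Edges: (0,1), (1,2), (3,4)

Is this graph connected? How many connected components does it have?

Checking connectivity: the graph has 2 connected component(s).
Components: [[0, 1, 2], [3, 4]]. The graph is NOT connected.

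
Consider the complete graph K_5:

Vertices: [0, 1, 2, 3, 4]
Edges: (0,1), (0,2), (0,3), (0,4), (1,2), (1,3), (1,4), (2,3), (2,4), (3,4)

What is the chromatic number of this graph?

In K_5, every vertex is adjacent to every other vertex.
Each vertex needs a unique color.
Chromatic number = 5.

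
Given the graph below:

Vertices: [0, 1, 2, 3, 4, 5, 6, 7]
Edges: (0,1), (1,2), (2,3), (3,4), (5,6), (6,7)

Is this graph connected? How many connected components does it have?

Checking connectivity: the graph has 2 connected component(s).
Components: [[0, 1, 2, 3, 4], [5, 6, 7]]. The graph is NOT connected.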